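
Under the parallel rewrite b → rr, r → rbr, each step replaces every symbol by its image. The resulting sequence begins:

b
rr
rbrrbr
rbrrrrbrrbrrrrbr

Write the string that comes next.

φ(rbrrrrbrrbrrrrbr) expands symbol-by-symbol to rbr rr rbr rbr rbr rbr rr rbr rbr rr rbr rbr rbr rbr rr rbr; joining the 16 pieces gives the next term.

rbrrrrbrrbrrbrrbrrrrbrrbrrrrbrrbrrbrrbrrrrbr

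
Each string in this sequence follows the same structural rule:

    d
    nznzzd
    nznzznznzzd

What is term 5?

The strings grow by a fixed prefix nznzz each time.
From nznzznznzzd, 2 further steps: nznzznznzzd → nznzznznzznznzzd → (answer).

nznzznznzznznzznznzzd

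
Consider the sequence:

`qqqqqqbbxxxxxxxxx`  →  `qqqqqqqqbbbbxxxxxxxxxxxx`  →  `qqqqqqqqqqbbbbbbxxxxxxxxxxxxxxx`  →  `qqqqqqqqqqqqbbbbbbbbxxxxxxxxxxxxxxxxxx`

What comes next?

Reading off run lengths: q runs 6, 8, 10, 12; b runs 2, 4, 6, 8; x runs 9, 12, 15, 18 — each is linear in n, where the shown terms are n = 2, 3, 4, 5.
For the next term, n = 6, so the run lengths are 14, 10, 21.

qqqqqqqqqqqqqqbbbbbbbbbbxxxxxxxxxxxxxxxxxxxxx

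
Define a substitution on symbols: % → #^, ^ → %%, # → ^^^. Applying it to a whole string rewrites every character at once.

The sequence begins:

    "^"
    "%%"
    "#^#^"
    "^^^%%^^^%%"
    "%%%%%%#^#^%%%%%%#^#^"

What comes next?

Replace each of the 20 characters of %%%%%%#^#^%%%%%%#^#^ in place — #^ #^ #^ #^ #^ #^ ^^^ %% ^^^ %% #^ #^ #^ #^ #^ #^ ^^^ %% ^^^ %% — and concatenate.

#^#^#^#^#^#^^^^%%^^^%%#^#^#^#^#^#^^^^%%^^^%%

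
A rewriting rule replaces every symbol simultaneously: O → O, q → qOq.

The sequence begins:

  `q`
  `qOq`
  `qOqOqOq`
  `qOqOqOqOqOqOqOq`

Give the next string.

φ(qOqOqOqOqOqOqOq) expands symbol-by-symbol to qOq O qOq O qOq O qOq O qOq O qOq O qOq O qOq; joining the 15 pieces gives the next term.

qOqOqOqOqOqOqOqOqOqOqOqOqOqOqOq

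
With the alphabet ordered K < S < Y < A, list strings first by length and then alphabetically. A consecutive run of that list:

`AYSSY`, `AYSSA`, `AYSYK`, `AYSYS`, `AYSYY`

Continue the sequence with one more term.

The successor of AYSYY increments the rightmost position that isn't already A and resets every position after it to K.

AYSYA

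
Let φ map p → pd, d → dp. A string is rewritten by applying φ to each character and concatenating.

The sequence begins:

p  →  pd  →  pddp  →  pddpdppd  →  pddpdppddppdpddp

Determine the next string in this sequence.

Rewriting the 16 symbols of pddpdppddppdpddp one by one yields pd dp dp pd dp pd pd dp dp pd pd dp pd dp dp pd; concatenated:

pddpdppddppdpddpdppdpddppddpdppd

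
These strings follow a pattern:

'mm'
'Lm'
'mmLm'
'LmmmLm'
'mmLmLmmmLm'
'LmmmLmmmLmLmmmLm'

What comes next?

mmLmLmmmLmLmmmLmmmLmLmmmLm

From term 3 onward, concatenate the second-to-last term with the last: mm·Lm = mmLm, Lm·mmLm = LmmmLm, …
So term 7 is mmLmLmmmLm·LmmmLmmmLmLmmmLm.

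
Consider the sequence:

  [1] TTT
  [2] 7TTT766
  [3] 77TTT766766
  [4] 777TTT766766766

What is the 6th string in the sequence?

Every step adds 7 to the front and 766 to the end of the previous string.
From 777TTT766766766, 2 further steps: 777TTT766766766 → 7777TTT766766766766 → (answer).

77777TTT766766766766766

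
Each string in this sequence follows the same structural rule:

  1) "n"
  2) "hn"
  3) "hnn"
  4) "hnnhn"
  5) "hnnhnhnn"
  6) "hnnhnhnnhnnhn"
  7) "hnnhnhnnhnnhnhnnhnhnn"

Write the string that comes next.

hnnhnhnnhnnhnhnnhnhnnhnnhnhnnhnnhn

This is a Fibonacci-style word recurrence s(k) = s(k−1)·s(k−2): e.g. hn·n = hnn.
The next term joins hnnhnhnnhnnhnhnnhnhnn and hnnhnhnnhnnhn.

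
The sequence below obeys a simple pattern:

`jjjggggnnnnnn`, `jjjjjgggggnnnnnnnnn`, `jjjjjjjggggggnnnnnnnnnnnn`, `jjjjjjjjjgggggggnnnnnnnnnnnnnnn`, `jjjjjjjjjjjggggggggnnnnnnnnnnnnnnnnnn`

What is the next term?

The n-th term is 2n-1 j's then n+2 g's then 3n n's, where the shown terms are n = 2, 3, 4, 5, 6.
Setting n = 7 gives 13, 9, 21 characters in each block.

jjjjjjjjjjjjjgggggggggnnnnnnnnnnnnnnnnnnnnn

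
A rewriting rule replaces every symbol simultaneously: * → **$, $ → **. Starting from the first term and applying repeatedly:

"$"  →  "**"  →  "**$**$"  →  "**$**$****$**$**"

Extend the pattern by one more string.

**$**$****$**$****$**$**$**$****$**$****$**$

Applying the rule to each of the 16 symbols of **$**$****$**$** gives the pieces **$ **$ ** **$ **$ ** **$ **$ **$ **$ ** **$ **$ ** **$ **$, which concatenate to the answer.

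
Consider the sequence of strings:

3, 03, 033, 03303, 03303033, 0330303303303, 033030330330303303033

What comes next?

0330303303303033030330330303303303

Each term (from the third on) is the previous term followed by the one before it: term 3 = 03·3 = 033.
So term 8 is 033030330330303303033·0330303303303.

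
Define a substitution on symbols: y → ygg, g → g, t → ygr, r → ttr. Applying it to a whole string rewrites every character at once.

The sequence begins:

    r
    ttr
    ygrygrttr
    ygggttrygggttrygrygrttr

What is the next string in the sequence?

ygggggygrygrttrygggggygrygrttrygggttrygggttrygrygrttr

φ(ygggttrygggttrygrygrttr) expands symbol-by-symbol to ygg g g g ygr ygr ttr ygg g g g ygr ygr ttr ygg g ttr ygg g ttr ygr ygr ttr; joining the 23 pieces gives the next term.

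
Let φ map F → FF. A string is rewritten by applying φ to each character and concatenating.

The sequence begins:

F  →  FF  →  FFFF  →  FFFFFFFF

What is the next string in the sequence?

FFFFFFFFFFFFFFFF

Apply φ to FFFFFFFF symbol by symbol: F→FF, F→FF, F→FF, F→FF, F→FF, F→FF, F→FF, F→FF; joined: FF FF FF FF FF FF FF FF.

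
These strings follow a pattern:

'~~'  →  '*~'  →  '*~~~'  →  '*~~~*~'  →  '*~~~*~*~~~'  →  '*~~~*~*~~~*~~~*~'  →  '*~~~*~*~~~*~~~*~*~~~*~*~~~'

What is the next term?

Each term (from the third on) is the previous term followed by the one before it: term 3 = *~·~~ = *~~~.
So term 8 is *~~~*~*~~~*~~~*~*~~~*~*~~~·*~~~*~*~~~*~~~*~.

*~~~*~*~~~*~~~*~*~~~*~*~~~*~~~*~*~~~*~~~*~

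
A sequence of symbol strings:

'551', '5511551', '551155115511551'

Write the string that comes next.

Each string is two copies of the previous one joined by '1'.
Doubling 551155115511551 with '1' between the halves:

5511551155115511551155115511551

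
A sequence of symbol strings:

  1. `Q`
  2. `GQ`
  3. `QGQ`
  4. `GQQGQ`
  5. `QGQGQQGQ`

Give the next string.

GQQGQQGQGQQGQ

Each term (from the third on) is the two preceding terms concatenated in order: term 3 = Q·GQ = QGQ.
Continuing: GQQGQ · QGQGQQGQ gives term 6.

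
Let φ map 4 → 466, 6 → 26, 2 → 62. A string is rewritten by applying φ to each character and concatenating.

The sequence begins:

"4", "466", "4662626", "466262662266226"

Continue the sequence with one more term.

Rewriting the 15 symbols of 466262662266226 one by one yields 466 26 26 62 26 62 26 26 62 62 26 26 62 62 26; concatenated:

4662626622662262662622626626226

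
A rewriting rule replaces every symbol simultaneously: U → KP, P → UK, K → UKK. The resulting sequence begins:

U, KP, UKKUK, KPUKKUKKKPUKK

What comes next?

UKKUKKPUKKUKKKPUKKUKKUKKUKKPUKKUKK

Applying the rule to each of the 13 symbols of KPUKKUKKKPUKK gives the pieces UKK UK KP UKK UKK KP UKK UKK UKK UK KP UKK UKK, which concatenate to the answer.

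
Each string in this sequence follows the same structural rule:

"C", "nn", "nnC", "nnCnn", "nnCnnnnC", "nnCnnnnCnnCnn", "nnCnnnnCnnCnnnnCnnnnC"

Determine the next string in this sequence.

nnCnnnnCnnCnnnnCnnnnCnnCnnnnCnnCnn

From term 3 onward, concatenate the last term with the second-to-last: nn·C = nnC, nnC·nn = nnCnn, …
Continuing: nnCnnnnCnnCnnnnCnnnnC · nnCnnnnCnnCnn gives term 8.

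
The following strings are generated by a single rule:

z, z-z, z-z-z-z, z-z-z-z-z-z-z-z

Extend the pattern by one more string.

s(k+1) = s(k)·-·s(k) — each term doubles the last with '-' between the halves.
Doubling z-z-z-z-z-z-z-z with '-' between the halves:

z-z-z-z-z-z-z-z-z-z-z-z-z-z-z-z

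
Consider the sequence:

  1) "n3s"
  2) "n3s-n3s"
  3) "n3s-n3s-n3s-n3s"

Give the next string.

Each string is two copies of the previous one joined by '-'.
One more doubling of n3s-n3s-n3s-n3s gives the answer.

n3s-n3s-n3s-n3s-n3s-n3s-n3s-n3s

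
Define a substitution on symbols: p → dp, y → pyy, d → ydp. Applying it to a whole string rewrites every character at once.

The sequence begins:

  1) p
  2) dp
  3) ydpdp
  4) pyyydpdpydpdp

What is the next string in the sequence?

Rewriting the 13 symbols of pyyydpdpydpdp one by one yields dp pyy pyy pyy ydp dp ydp dp pyy ydp dp ydp dp; concatenated:

dppyypyypyyydpdpydpdppyyydpdpydpdp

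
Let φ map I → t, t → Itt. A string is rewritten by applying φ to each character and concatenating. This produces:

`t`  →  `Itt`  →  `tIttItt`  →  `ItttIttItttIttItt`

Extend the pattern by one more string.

Rewriting the 17 symbols of ItttIttItttIttItt one by one yields t Itt Itt Itt t Itt Itt t Itt Itt Itt t Itt Itt t Itt Itt; concatenated:

tIttIttItttIttItttIttIttItttIttItttIttItt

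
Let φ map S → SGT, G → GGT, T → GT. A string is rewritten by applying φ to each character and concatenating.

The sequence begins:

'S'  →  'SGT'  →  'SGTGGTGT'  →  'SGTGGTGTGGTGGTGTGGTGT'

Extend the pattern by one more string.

Applying the rule to each of the 21 symbols of SGTGGTGTGGTGGTGTGGTGT gives the pieces SGT GGT GT GGT GGT GT GGT GT GGT GGT GT GGT GGT GT GGT GT GGT GGT GT GGT GT, which concatenate to the answer.

SGTGGTGTGGTGGTGTGGTGTGGTGGTGTGGTGGTGTGGTGTGGTGGTGTGGTGT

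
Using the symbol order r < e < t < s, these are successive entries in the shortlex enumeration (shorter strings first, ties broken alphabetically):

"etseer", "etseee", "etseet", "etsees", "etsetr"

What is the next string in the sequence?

etsete

Treat etsetr as a base-4 numeral over the given alphabet and add one, carrying through any trailing s's.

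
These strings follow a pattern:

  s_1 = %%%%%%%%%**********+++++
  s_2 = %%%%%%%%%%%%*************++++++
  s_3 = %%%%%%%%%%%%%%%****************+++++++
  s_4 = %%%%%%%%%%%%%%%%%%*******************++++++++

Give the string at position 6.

Each string has the form %^{3n} *^{3n+1} +^{n+2}, where the shown terms are n = 3, 4, 5, 6.
For term 6, n = 8, so the run lengths are 24, 25, 10.

%%%%%%%%%%%%%%%%%%%%%%%%*************************++++++++++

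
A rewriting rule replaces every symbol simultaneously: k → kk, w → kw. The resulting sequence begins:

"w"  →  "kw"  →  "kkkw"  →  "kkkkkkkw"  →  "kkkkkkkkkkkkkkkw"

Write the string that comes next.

Rewriting the 16 symbols of kkkkkkkkkkkkkkkw one by one yields kk kk kk kk kk kk kk kk kk kk kk kk kk kk kk kw; concatenated:

kkkkkkkkkkkkkkkkkkkkkkkkkkkkkkkw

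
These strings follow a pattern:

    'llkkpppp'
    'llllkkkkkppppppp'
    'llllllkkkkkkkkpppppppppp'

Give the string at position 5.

llllllllllkkkkkkkkkkkkkkpppppppppppppppp

Term n consists of 2n l's, followed by 3n-1 k's, followed by 3n+1 p's (n = 1, 2, …).
Setting n = 5 gives 10, 14, 16 characters in each block.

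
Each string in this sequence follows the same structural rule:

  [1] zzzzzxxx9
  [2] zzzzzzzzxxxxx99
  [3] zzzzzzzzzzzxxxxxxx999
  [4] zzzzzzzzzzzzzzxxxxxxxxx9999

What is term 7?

zzzzzzzzzzzzzzzzzzzzzzzxxxxxxxxxxxxxxx9999999

Reading off run lengths: z runs 5, 8, 11, 14; x runs 3, 5, 7, 9; 9 runs 1, 2, 3, 4 — each is linear in n (n = 1, 2, …).
For term 7, n = 7, so the run lengths are 23, 15, 7.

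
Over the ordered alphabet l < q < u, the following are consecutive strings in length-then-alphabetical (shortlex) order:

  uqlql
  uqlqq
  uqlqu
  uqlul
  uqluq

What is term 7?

uqqll

Stepping forward 2 times from uqluq: uqluq → uqluu, then the target.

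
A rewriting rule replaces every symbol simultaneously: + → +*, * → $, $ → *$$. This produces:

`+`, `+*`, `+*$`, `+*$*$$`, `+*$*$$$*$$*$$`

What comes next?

+*$*$$$*$$*$$*$$$*$$*$$$*$$*$$

Applying the rule to each of the 13 symbols of +*$*$$$*$$*$$ gives the pieces +* $ *$$ $ *$$ *$$ *$$ $ *$$ *$$ $ *$$ *$$, which concatenate to the answer.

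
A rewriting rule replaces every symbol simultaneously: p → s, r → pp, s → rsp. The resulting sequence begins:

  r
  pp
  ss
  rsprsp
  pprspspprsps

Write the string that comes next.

Apply φ to pprspspprsps symbol by symbol: p→s, p→s, r→pp, s→rsp, p→s, s→rsp, p→s, p→s, r→pp, s→rsp, p→s, s→rsp; joined: s s pp rsp s rsp s s pp rsp s rsp.

sspprspsrspsspprspsrsp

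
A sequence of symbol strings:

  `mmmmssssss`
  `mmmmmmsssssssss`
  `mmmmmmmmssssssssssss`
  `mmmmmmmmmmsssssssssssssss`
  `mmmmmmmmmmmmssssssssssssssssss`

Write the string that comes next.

mmmmmmmmmmmmmmsssssssssssssssssssss

The n-th term is 2n m's then 3n s's, where the shown terms are n = 2, 3, 4, 5, 6.
Setting n = 7 gives 14, 21 characters in each block.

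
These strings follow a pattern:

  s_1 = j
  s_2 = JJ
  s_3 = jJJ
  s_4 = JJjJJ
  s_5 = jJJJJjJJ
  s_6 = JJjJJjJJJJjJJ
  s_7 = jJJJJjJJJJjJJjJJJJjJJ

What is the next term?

JJjJJjJJJJjJJjJJJJjJJJJjJJjJJJJjJJ

This is a Fibonacci-style word recurrence s(k) = s(k−2)·s(k−1): e.g. j·JJ = jJJ.
The next term joins JJjJJjJJJJjJJ and jJJJJjJJJJjJJjJJJJjJJ.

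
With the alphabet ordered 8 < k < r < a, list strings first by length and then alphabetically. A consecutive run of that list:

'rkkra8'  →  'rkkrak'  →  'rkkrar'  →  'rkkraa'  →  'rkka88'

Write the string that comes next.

rkka8k

Find the rightmost character of rkka88 below a, bump it to the next letter, and reset everything to its right to 8.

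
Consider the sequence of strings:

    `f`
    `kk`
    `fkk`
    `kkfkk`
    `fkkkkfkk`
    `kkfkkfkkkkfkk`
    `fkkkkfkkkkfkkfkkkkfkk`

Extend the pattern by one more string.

kkfkkfkkkkfkkfkkkkfkkkkfkkfkkkkfkk

From term 3 onward, concatenate the second-to-last term with the last: f·kk = fkk, kk·fkk = kkfkk, …
So term 8 is kkfkkfkkkkfkk·fkkkkfkkkkfkkfkkkkfkk.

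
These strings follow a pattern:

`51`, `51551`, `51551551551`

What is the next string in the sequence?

s(k+1) = s(k)·5·s(k) — each term doubles the last with '5' between the halves.
So the next term is two copies of 51551551551 with '5' between the halves.

51551551551551551551551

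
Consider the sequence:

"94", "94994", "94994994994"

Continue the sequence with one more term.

s(k+1) = s(k)·9·s(k) — each term doubles the last with '9' between the halves.
So the next term is two copies of 94994994994 with '9' between the halves.

94994994994994994994994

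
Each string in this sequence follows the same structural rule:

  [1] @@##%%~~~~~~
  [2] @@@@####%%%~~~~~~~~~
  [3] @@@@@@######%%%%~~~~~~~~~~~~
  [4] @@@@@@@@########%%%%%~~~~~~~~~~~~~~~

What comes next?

Term n consists of 2n @'s, followed by 2n #'s, followed by n+1 %'s, followed by 3n+3 ~'s (n = 1, 2, …).
At n = 5 the blocks have lengths 10, 10, 6, 18.

@@@@@@@@@@##########%%%%%%~~~~~~~~~~~~~~~~~~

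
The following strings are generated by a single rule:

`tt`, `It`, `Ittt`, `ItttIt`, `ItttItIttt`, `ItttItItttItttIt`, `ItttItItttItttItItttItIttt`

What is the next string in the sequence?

This is a Fibonacci-style word recurrence s(k) = s(k−1)·s(k−2): e.g. It·tt = Ittt.
Continuing: ItttItItttItttItItttItIttt · ItttItItttItttIt gives term 8.

ItttItItttItttItItttItItttItttItItttItttIt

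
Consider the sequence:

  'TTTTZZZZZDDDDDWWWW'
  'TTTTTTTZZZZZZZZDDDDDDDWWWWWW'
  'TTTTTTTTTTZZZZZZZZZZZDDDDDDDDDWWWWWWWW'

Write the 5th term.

The n-th term is 3n+1 T's then 3n+2 Z's then 2n+3 D's then 2n+2 W's (n = 1, 2, …).
Setting n = 5 gives 16, 17, 13, 12 characters in each block.

TTTTTTTTTTTTTTTTZZZZZZZZZZZZZZZZZDDDDDDDDDDDDDWWWWWWWWWWWW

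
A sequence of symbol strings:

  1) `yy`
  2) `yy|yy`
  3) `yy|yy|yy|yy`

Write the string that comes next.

yy|yy|yy|yy|yy|yy|yy|yy

Every step duplicates the string with '|' between the halves.
One more doubling of yy|yy|yy|yy gives the answer.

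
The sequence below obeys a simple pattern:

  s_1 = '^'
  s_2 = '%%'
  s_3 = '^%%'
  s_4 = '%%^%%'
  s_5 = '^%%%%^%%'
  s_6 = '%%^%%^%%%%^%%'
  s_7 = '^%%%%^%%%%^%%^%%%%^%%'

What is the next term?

This is a Fibonacci-style word recurrence s(k) = s(k−2)·s(k−1): e.g. ^·%% = ^%%.
So term 8 is %%^%%^%%%%^%%·^%%%%^%%%%^%%^%%%%^%%.

%%^%%^%%%%^%%^%%%%^%%%%^%%^%%%%^%%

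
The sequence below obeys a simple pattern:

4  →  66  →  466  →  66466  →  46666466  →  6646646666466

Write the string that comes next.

466664666646646666466

This is a Fibonacci-style word recurrence s(k) = s(k−2)·s(k−1): e.g. 4·66 = 466.
Continuing: 46666466 · 6646646666466 gives term 7.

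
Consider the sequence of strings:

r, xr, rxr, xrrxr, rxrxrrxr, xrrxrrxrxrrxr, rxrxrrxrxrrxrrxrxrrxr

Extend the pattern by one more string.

This is a Fibonacci-style word recurrence s(k) = s(k−2)·s(k−1): e.g. r·xr = rxr.
So term 8 is xrrxrrxrxrrxr·rxrxrrxrxrrxrrxrxrrxr.

xrrxrrxrxrrxrrxrxrrxrxrrxrrxrxrrxr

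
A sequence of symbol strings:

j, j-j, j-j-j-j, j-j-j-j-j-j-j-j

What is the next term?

Each string is two copies of the previous one joined by '-'.
Doubling j-j-j-j-j-j-j-j with '-' between the halves:

j-j-j-j-j-j-j-j-j-j-j-j-j-j-j-j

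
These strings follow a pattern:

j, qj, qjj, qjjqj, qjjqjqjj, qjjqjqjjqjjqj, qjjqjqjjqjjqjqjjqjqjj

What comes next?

From term 3 onward, concatenate the last term with the second-to-last: qj·j = qjj, qjj·qj = qjjqj, …
So term 8 is qjjqjqjjqjjqjqjjqjqjj·qjjqjqjjqjjqj.

qjjqjqjjqjjqjqjjqjqjjqjjqjqjjqjjqj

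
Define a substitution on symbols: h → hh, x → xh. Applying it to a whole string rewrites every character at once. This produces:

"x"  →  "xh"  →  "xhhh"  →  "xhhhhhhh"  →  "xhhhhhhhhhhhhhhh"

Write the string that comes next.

Applying the rule to each of the 16 symbols of xhhhhhhhhhhhhhhh gives the pieces xh hh hh hh hh hh hh hh hh hh hh hh hh hh hh hh, which concatenate to the answer.

xhhhhhhhhhhhhhhhhhhhhhhhhhhhhhhh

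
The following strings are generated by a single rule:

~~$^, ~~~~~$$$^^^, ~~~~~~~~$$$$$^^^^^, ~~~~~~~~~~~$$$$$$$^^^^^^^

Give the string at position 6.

The n-th term is 3n-1 ~'s then 2n-1 $'s then 2n-1 ^'s (n = 1, 2, …).
Setting n = 6 gives 17, 11, 11 characters in each block.

~~~~~~~~~~~~~~~~~$$$$$$$$$$$^^^^^^^^^^^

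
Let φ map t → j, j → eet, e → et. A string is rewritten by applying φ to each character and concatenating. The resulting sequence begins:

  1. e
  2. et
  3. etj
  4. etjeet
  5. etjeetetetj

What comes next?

Apply φ to etjeetetetj symbol by symbol: e→et, t→j, j→eet, e→et, e→et, t→j, e→et, t→j, e→et, t→j, j→eet; joined: et j eet et et j et j et j eet.

etjeetetetjetjetjeet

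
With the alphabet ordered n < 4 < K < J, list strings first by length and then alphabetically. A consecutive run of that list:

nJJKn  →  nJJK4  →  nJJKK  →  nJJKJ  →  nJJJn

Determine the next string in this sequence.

The successor of nJJJn increments the rightmost position that isn't already J and resets every position after it to n.

nJJJ4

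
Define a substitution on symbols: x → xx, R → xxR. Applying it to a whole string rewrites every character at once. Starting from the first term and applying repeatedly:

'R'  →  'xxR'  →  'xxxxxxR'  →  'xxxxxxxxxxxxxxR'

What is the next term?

Replace each of the 15 characters of xxxxxxxxxxxxxxR in place — xx xx xx xx xx xx xx xx xx xx xx xx xx xx xxR — and concatenate.

xxxxxxxxxxxxxxxxxxxxxxxxxxxxxxR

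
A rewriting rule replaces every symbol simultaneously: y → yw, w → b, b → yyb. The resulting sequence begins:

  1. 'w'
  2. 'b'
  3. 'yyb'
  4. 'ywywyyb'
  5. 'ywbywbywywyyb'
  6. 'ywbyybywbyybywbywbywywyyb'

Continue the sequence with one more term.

ywbyybywywyybywbyybywywyybywbyybywbyybywbywbywywyyb

Replace each of the 25 characters of ywbyybywbyybywbywbywywyyb in place — yw b yyb yw yw yyb yw b yyb yw yw yyb yw b yyb yw b yyb yw b yw b yw yw yyb — and concatenate.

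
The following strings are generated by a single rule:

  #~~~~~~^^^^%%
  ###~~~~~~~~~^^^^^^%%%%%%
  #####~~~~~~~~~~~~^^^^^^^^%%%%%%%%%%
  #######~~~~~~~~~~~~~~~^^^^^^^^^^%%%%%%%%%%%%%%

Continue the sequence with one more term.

#########~~~~~~~~~~~~~~~~~~^^^^^^^^^^^^%%%%%%%%%%%%%%%%%%

Term n consists of 2n-1 #'s, followed by 3n+3 ~'s, followed by 2n+2 ^'s, followed by 4n-2 %'s (n = 1, 2, …).
For the next term, n = 5, so the run lengths are 9, 18, 12, 18.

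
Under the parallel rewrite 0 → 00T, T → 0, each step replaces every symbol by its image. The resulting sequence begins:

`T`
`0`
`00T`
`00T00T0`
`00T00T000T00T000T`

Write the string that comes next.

Rewriting the 17 symbols of 00T00T000T00T000T one by one yields 00T 00T 0 00T 00T 0 00T 00T 00T 0 00T 00T 0 00T 00T 00T 0; concatenated:

00T00T000T00T000T00T00T000T00T000T00T00T0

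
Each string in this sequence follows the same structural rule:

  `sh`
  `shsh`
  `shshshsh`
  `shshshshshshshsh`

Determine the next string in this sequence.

Each string is two copies of the previous one concatenated.
Doubling shshshshshshshsh:

shshshshshshshshshshshshshshshsh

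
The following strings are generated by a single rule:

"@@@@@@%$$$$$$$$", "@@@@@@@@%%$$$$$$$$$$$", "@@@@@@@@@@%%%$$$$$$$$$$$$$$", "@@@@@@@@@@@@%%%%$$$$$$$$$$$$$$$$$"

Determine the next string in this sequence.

@@@@@@@@@@@@@@%%%%%$$$$$$$$$$$$$$$$$$$$

Reading off run lengths: @ runs 6, 8, 10, 12; % runs 1, 2, 3, 4; $ runs 8, 11, 14, 17 — each is linear in n, where the shown terms are n = 2, 3, 4, 5.
At n = 6 the blocks have lengths 14, 5, 20.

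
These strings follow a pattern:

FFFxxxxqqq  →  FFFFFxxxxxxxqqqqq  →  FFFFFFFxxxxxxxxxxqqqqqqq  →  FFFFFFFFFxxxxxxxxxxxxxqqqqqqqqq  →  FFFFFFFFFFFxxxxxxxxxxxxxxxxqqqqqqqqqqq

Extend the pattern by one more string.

FFFFFFFFFFFFFxxxxxxxxxxxxxxxxxxxqqqqqqqqqqqqq

Term n consists of 2n+1 F's, followed by 3n+1 x's, followed by 2n+1 q's (n = 1, 2, …).
Setting n = 6 gives 13, 19, 13 characters in each block.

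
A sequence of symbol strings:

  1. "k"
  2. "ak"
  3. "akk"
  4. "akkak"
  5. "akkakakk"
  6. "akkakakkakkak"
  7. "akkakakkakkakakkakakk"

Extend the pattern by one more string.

This is a Fibonacci-style word recurrence s(k) = s(k−1)·s(k−2): e.g. ak·k = akk.
The next term joins akkakakkakkakakkakakk and akkakakkakkak.

akkakakkakkakakkakakkakkakakkakkak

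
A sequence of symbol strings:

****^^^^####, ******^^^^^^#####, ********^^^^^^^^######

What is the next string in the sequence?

The n-th term is 2n *'s then 2n ^'s then n+2 #'s, where the shown terms are n = 2, 3, 4.
At n = 5 the blocks have lengths 10, 10, 7.

**********^^^^^^^^^^#######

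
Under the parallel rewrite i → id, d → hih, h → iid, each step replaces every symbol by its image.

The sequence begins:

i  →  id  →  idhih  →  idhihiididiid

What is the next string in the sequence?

Rewriting the 13 symbols of idhihiididiid one by one yields id hih iid id iid id id hih id hih id id hih; concatenated:

idhihiididiidididhihidhihididhih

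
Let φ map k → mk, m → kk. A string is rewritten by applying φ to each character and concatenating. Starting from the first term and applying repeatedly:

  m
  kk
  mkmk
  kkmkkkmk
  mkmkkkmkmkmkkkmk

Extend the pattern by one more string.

Replace each of the 16 characters of mkmkkkmkmkmkkkmk in place — kk mk kk mk mk mk kk mk kk mk kk mk mk mk kk mk — and concatenate.

kkmkkkmkmkmkkkmkkkmkkkmkmkmkkkmk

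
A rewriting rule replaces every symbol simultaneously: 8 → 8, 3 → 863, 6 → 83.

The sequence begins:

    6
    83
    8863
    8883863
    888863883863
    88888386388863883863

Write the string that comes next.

Rewriting the 20 symbols of 88888386388863883863 one by one yields 8 8 8 8 8 863 8 83 863 8 8 8 83 863 8 8 863 8 83 863; concatenated:

888888638838638888386388863883863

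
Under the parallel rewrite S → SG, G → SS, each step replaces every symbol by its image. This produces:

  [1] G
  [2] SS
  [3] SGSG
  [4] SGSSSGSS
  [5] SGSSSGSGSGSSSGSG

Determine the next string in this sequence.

SGSSSGSGSGSSSGSSSGSSSGSGSGSSSGSS

Applying the rule to each of the 16 symbols of SGSSSGSGSGSSSGSG gives the pieces SG SS SG SG SG SS SG SS SG SS SG SG SG SS SG SS, which concatenate to the answer.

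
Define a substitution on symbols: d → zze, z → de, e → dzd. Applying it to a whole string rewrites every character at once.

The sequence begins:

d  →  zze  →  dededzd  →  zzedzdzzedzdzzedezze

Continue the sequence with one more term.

dededzdzzedezzedededzdzzedezzedededzdzzedzddededzd

Replace each of the 20 characters of zzedzdzzedzdzzedezze in place — de de dzd zze de zze de de dzd zze de zze de de dzd zze dzd de de dzd — and concatenate.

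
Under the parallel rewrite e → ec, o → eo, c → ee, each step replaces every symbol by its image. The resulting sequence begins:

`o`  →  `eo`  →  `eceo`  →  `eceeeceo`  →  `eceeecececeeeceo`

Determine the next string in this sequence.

φ(eceeecececeeeceo) expands symbol-by-symbol to ec ee ec ec ec ee ec ee ec ee ec ec ec ee ec eo; joining the 16 pieces gives the next term.

eceeecececeeeceeeceeecececeeeceo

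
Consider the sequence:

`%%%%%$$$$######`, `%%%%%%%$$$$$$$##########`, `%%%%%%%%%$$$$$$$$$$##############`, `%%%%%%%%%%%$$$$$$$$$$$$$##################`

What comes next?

Term n consists of 2n+3 %'s, followed by 3n+1 $'s, followed by 4n+2 #'s (n = 1, 2, …).
Setting n = 5 gives 13, 16, 22 characters in each block.

%%%%%%%%%%%%%$$$$$$$$$$$$$$$$######################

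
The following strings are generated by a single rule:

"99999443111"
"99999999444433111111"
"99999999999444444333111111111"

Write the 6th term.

99999999999999999999444444444444333333111111111111111111

The n-th term is 3n+2 9's then 2n 4's then n 3's then 3n 1's (n = 1, 2, …).
At n = 6 the blocks have lengths 20, 12, 6, 18.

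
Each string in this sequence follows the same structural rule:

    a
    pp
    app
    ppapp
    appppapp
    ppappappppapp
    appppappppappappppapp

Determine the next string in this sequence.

ppappappppappappppappppappappppapp

This is a Fibonacci-style word recurrence s(k) = s(k−2)·s(k−1): e.g. a·pp = app.
So term 8 is ppappappppapp·appppappppappappppapp.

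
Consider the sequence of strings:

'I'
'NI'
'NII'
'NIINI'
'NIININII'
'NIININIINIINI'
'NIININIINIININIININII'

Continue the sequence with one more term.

This is a Fibonacci-style word recurrence s(k) = s(k−1)·s(k−2): e.g. NI·I = NII.
So term 8 is NIININIINIININIININII·NIININIINIINI.

NIININIINIININIININIINIININIINIINI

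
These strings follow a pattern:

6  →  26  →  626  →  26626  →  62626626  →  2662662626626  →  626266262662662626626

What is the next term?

This is a Fibonacci-style word recurrence s(k) = s(k−2)·s(k−1): e.g. 6·26 = 626.
Continuing: 2662662626626 · 626266262662662626626 gives term 8.

2662662626626626266262662662626626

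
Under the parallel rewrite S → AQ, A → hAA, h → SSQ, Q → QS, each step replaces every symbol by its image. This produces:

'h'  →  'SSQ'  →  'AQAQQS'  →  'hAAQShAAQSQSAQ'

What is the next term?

Rewriting the 14 symbols of hAAQShAAQSQSAQ one by one yields SSQ hAA hAA QS AQ SSQ hAA hAA QS AQ QS AQ hAA QS; concatenated:

SSQhAAhAAQSAQSSQhAAhAAQSAQQSAQhAAQS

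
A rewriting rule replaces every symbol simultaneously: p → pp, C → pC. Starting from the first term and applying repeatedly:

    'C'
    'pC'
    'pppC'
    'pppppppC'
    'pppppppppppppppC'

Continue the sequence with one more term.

φ(pppppppppppppppC) expands symbol-by-symbol to pp pp pp pp pp pp pp pp pp pp pp pp pp pp pp pC; joining the 16 pieces gives the next term.

pppppppppppppppppppppppppppppppC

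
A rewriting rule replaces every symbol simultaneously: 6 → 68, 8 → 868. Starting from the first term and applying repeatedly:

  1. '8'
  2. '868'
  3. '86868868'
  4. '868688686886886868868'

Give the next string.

8686886868868868688686886886868868868688686886886868868

Replace each of the 21 characters of 868688686886886868868 in place — 868 68 868 68 868 868 68 868 68 868 868 68 868 868 68 868 68 868 868 68 868 — and concatenate.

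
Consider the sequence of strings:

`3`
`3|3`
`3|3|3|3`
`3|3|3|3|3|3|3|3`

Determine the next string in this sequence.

Every step duplicates the string with '|' between the halves.
One more doubling of 3|3|3|3|3|3|3|3 gives the answer.

3|3|3|3|3|3|3|3|3|3|3|3|3|3|3|3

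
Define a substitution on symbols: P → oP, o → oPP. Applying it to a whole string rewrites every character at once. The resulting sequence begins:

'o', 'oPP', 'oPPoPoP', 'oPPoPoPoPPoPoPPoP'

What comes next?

φ(oPPoPoPoPPoPoPPoP) expands symbol-by-symbol to oPP oP oP oPP oP oPP oP oPP oP oP oPP oP oPP oP oP oPP oP; joining the 17 pieces gives the next term.

oPPoPoPoPPoPoPPoPoPPoPoPoPPoPoPPoPoPoPPoP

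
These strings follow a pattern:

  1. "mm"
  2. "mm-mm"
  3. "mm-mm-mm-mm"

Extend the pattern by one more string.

mm-mm-mm-mm-mm-mm-mm-mm

Every step duplicates the string with '-' between the halves.
So the next term is two copies of mm-mm-mm-mm with '-' between the halves.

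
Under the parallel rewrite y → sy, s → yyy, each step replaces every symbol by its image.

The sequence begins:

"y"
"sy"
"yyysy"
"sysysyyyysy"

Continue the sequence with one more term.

Rewriting each symbol of sysysyyyysy: s→yyy, y→sy, s→yyy, y→sy, s→yyy, y→sy, y→sy, y→sy, y→sy, s→yyy, y→sy, which concatenates to yyy sy yyy sy yyy sy sy sy sy yyy sy.

yyysyyyysyyyysysysysyyyysy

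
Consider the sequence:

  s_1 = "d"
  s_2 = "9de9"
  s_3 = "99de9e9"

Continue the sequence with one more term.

s(k+1) = 9·s(k)·e9, so each term gains 9 as a prefix and e9 as a suffix.
So the next term is 9·99de9e9·e9.

999de9e9e9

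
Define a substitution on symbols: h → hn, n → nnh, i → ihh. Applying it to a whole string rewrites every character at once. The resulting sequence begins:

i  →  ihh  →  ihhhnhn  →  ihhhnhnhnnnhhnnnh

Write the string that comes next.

ihhhnhnhnnnhhnnnhhnnnhnnhnnhhnhnnnhnnhnnhhn

Replace each of the 17 characters of ihhhnhnhnnnhhnnnh in place — ihh hn hn hn nnh hn nnh hn nnh nnh nnh hn hn nnh nnh nnh hn — and concatenate.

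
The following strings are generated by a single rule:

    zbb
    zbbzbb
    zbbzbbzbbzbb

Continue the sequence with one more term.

Every step duplicates the string.
One more doubling of zbbzbbzbbzbb gives the answer.

zbbzbbzbbzbbzbbzbbzbbzbb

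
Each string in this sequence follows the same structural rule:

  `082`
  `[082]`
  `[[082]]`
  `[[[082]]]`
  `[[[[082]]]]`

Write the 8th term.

[[[[[[[082]]]]]]]

Each term wraps the previous one in [ on the left and ] on the right.
From [[[[082]]]], 3 further steps: [[[[082]]]] → [[[[[082]]]]] → [[[[[[082]]]]]] → (answer).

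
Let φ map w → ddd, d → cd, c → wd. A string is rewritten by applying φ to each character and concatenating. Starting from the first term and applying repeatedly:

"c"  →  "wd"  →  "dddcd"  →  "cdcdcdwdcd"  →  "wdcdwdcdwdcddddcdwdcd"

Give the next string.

Applying the rule to each of the 21 symbols of wdcdwdcdwdcddddcdwdcd gives the pieces ddd cd wd cd ddd cd wd cd ddd cd wd cd cd cd cd wd cd ddd cd wd cd, which concatenate to the answer.

dddcdwdcddddcdwdcddddcdwdcdcdcdcdwdcddddcdwdcd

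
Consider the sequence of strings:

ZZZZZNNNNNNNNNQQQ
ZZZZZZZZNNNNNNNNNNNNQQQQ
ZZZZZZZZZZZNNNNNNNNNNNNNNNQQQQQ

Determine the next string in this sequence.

The n-th term is 3n-1 Z's then 3n+3 N's then n+1 Q's, where the shown terms are n = 2, 3, 4.
Setting n = 5 gives 14, 18, 6 characters in each block.

ZZZZZZZZZZZZZZNNNNNNNNNNNNNNNNNNQQQQQQ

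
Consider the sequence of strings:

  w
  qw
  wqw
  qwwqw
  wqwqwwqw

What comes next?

Each term (from the third on) is the two preceding terms concatenated in order: term 3 = w·qw = wqw.
So term 6 is qwwqw·wqwqwwqw.

qwwqwwqwqwwqw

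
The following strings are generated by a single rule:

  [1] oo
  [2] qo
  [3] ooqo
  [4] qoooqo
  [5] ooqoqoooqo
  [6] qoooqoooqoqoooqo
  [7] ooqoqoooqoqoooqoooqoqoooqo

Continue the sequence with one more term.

qoooqoooqoqoooqoooqoqoooqoqoooqoooqoqoooqo

This is a Fibonacci-style word recurrence s(k) = s(k−2)·s(k−1): e.g. oo·qo = ooqo.
So term 8 is qoooqoooqoqoooqo·ooqoqoooqoqoooqoooqoqoooqo.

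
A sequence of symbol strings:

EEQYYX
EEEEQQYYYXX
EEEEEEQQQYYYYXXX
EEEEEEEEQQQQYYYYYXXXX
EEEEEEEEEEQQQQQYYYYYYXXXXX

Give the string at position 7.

EEEEEEEEEEEEEEQQQQQQQYYYYYYYYXXXXXXX

Term n consists of 2n E's, followed by n Q's, followed by n+1 Y's, followed by n X's (n = 1, 2, …).
For term 7, n = 7, so the run lengths are 14, 7, 8, 7.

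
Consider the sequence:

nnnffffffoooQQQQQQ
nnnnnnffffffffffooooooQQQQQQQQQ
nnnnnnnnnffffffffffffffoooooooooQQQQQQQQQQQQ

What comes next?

Term n consists of 3n n's, followed by 4n+2 f's, followed by 3n o's, followed by 3n+3 Q's (n = 1, 2, …).
At n = 4 the blocks have lengths 12, 18, 12, 15.

nnnnnnnnnnnnffffffffffffffffffooooooooooooQQQQQQQQQQQQQQQ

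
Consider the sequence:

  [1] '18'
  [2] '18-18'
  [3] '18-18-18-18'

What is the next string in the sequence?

Every step duplicates the string with '-' between the halves.
Doubling 18-18-18-18 with '-' between the halves:

18-18-18-18-18-18-18-18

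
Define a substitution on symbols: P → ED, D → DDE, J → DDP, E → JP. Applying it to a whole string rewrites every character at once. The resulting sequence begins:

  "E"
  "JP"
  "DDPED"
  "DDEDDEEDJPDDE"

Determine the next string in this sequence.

DDEDDEJPDDEDDEJPJPDDEDDPEDDDEDDEJP

Replace each of the 13 characters of DDEDDEEDJPDDE in place — DDE DDE JP DDE DDE JP JP DDE DDP ED DDE DDE JP — and concatenate.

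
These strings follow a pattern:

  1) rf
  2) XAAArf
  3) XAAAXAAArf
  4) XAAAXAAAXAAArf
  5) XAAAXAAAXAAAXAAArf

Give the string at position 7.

Each term is the previous one with XAAA prepended.
From XAAAXAAAXAAAXAAArf, 2 further steps: XAAAXAAAXAAAXAAArf → XAAAXAAAXAAAXAAAXAAArf → (answer).

XAAAXAAAXAAAXAAAXAAAXAAArf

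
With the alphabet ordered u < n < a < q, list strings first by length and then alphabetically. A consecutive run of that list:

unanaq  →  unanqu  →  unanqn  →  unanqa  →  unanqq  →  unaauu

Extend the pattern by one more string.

unaaun

Find the rightmost character of unaauu below q, bump it to the next letter, and reset everything to its right to u.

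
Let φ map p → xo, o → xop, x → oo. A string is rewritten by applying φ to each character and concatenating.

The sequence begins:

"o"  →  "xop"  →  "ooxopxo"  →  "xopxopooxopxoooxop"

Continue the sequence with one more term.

Replace each of the 18 characters of xopxopooxopxoooxop in place — oo xop xo oo xop xo xop xop oo xop xo oo xop xop xop oo xop xo — and concatenate.

ooxopxoooxopxoxopxopooxopxoooxopxopxopooxopxo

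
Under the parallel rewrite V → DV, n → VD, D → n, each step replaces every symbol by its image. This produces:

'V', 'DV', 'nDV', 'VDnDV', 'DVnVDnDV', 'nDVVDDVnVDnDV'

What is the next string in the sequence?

VDnDVDVnnDVVDDVnVDnDV

φ(nDVVDDVnVDnDV) expands symbol-by-symbol to VD n DV DV n n DV VD DV n VD n DV; joining the 13 pieces gives the next term.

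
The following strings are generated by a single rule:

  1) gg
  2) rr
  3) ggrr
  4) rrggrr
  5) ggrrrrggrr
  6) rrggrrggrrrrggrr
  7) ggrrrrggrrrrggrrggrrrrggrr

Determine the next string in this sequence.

rrggrrggrrrrggrrggrrrrggrrrrggrrggrrrrggrr

Each term (from the third on) is the two preceding terms concatenated in order: term 3 = gg·rr = ggrr.
Continuing: rrggrrggrrrrggrr · ggrrrrggrrrrggrrggrrrrggrr gives term 8.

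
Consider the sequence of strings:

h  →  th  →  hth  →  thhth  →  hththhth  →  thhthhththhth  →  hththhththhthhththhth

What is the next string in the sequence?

thhthhththhthhththhththhthhththhth

This is a Fibonacci-style word recurrence s(k) = s(k−2)·s(k−1): e.g. h·th = hth.
Continuing: thhthhththhth · hththhththhthhththhth gives term 8.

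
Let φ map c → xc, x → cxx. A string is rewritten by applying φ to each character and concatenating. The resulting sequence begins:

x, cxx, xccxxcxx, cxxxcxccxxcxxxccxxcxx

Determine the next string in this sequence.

Rewriting the 21 symbols of cxxxcxccxxcxxxccxxcxx one by one yields xc cxx cxx cxx xc cxx xc xc cxx cxx xc cxx cxx cxx xc xc cxx cxx xc cxx cxx; concatenated:

xccxxcxxcxxxccxxxcxccxxcxxxccxxcxxcxxxcxccxxcxxxccxxcxx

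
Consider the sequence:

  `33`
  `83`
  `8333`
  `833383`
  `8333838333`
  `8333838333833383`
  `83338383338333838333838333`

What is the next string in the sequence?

833383833383338383338383338333838333833383

Each term (from the third on) is the previous term followed by the one before it: term 3 = 83·33 = 8333.
Continuing: 83338383338333838333838333 · 8333838333833383 gives term 8.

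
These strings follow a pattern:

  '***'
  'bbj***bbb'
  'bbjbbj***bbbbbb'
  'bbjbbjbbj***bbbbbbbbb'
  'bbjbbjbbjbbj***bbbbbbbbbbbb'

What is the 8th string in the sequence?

bbjbbjbbjbbjbbjbbjbbj***bbbbbbbbbbbbbbbbbbbbb

s(k+1) = bbj·s(k)·bbb, so each term gains bbj as a prefix and bbb as a suffix.
From bbjbbjbbjbbj***bbbbbbbbbbbb, 3 further steps: bbjbbjbbjbbj***bbbbbbbbbbbb → bbjbbjbbjbbjbbj***bbbbbbbbbbbbbbb → bbjbbjbbjbbjbbjbbj***bbbbbbbbbbbbbbbbbb → (answer).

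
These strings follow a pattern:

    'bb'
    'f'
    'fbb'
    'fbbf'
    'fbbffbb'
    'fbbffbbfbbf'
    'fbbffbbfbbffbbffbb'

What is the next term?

This is a Fibonacci-style word recurrence s(k) = s(k−1)·s(k−2): e.g. f·bb = fbb.
Continuing: fbbffbbfbbffbbffbb · fbbffbbfbbf gives term 8.

fbbffbbfbbffbbffbbfbbffbbfbbf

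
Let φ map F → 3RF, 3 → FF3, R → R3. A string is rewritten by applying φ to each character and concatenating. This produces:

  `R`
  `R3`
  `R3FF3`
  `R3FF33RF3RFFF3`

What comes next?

Rewriting the 14 symbols of R3FF33RF3RFFF3 one by one yields R3 FF3 3RF 3RF FF3 FF3 R3 3RF FF3 R3 3RF 3RF 3RF FF3; concatenated:

R3FF33RF3RFFF3FF3R33RFFF3R33RF3RF3RFFF3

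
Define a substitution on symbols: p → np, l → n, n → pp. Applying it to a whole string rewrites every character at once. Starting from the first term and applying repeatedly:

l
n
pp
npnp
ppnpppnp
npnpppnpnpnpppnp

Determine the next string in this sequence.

φ(npnpppnpnpnpppnp) expands symbol-by-symbol to pp np pp np np np pp np pp np pp np np np pp np; joining the 16 pieces gives the next term.

ppnpppnpnpnpppnpppnpppnpnpnpppnp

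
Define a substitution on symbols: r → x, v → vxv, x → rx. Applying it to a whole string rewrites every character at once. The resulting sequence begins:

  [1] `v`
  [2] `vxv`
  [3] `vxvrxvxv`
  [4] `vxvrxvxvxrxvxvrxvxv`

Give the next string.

vxvrxvxvxrxvxvrxvxvrxxrxvxvrxvxvxrxvxvrxvxv

Applying the rule to each of the 19 symbols of vxvrxvxvxrxvxvrxvxv gives the pieces vxv rx vxv x rx vxv rx vxv rx x rx vxv rx vxv x rx vxv rx vxv, which concatenate to the answer.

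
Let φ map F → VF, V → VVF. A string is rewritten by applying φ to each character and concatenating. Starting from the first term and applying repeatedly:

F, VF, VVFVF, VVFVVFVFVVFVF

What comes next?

VVFVVFVFVVFVVFVFVVFVFVVFVVFVFVVFVF

φ(VVFVVFVFVVFVF) expands symbol-by-symbol to VVF VVF VF VVF VVF VF VVF VF VVF VVF VF VVF VF; joining the 13 pieces gives the next term.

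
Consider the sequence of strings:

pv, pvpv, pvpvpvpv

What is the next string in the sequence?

s(k+1) = s(k)·s(k) — each term doubles the last.
Doubling pvpvpvpv:

pvpvpvpvpvpvpvpv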